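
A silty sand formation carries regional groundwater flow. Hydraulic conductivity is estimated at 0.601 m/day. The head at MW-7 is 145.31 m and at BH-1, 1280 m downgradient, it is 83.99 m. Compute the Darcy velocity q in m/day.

Hydraulic gradient i = (145.31 − 83.99) / 1280 = 61.32 / 1280 = 0.04791.
Specific discharge q = K · i = 0.6010 × 0.04791 = 0.02879 m/day.

0.0288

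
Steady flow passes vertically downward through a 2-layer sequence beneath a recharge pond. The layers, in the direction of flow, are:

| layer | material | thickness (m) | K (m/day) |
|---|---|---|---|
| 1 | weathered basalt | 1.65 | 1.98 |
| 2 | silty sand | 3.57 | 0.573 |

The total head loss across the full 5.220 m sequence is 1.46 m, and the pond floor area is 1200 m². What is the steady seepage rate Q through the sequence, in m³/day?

248

Flow is perpendicular to layering, so the layers act in series and the equivalent K is the thickness-weighted harmonic mean.
Total thickness L = 1.65 + 3.57 = 5.220 m.
Σ(b_i/K_i) = 1.65/1.98 + 3.57/0.573 = 7.064 d.
K_eq = L / Σ(b_i/K_i) = 5.220 / 7.064 = 0.7390 m/day.
Q = K_eq · A · (Δh/L) = 0.7390 × 1200 × (1.46/5.220) = 248.0 m³/day.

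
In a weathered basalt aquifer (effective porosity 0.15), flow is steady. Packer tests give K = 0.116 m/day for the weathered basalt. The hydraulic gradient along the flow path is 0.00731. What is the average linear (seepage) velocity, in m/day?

Hydraulic gradient i = 0.00731.
Darcy flux q = K · i = 0.1160 × 0.007310 = 0.0008480 m/day.
Seepage velocity v = q / n_e = 0.0008480 / 0.15 = 0.005653 m/day.

0.00565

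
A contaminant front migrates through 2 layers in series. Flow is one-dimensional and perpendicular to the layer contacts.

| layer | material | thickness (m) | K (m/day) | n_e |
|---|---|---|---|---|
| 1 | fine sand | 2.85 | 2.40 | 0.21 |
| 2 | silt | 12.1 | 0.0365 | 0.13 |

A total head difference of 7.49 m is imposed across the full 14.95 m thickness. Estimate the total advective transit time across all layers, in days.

96.5

With flow normal to the layers, continuity requires the same specific discharge q through every layer.
Σ(b_i/K_i) = 2.85/2.40 + 12.1/0.0365 = 332.7 d.
q = Δh / Σ(b_i/K_i) = 7.49 / 332.7 = 0.02251 m/day.
In each layer the seepage velocity is v_i = q/n_i, so the layer transit time is t_i = b_i·n_i / q:
  layer 1 (fine sand): t_1 = 2.85 × 0.21 / 0.02251 = 26.58 d
  layer 2 (silt): t_2 = 12.1 × 0.13 / 0.02251 = 69.87 d
Total t = Σ t_i = 96.45 days.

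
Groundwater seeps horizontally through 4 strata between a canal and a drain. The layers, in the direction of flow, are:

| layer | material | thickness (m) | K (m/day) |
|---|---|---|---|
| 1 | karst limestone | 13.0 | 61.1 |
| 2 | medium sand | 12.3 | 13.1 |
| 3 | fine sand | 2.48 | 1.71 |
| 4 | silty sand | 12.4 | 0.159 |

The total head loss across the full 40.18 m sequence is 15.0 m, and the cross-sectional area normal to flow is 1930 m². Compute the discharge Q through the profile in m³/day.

359

Flow is perpendicular to layering, so the layers act in series and the equivalent K is the thickness-weighted harmonic mean.
Total thickness L = 13.0 + 12.3 + 2.48 + 12.4 = 40.18 m.
Σ(b_i/K_i) = 13.0/61.1 + 12.3/13.1 + 2.48/1.71 + 12.4/0.159 = 80.59 d.
K_eq = L / Σ(b_i/K_i) = 40.18 / 80.59 = 0.4986 m/day.
Q = K_eq · A · (Δh/L) = 0.4986 × 1930 × (15.0/40.18) = 359.2 m³/day.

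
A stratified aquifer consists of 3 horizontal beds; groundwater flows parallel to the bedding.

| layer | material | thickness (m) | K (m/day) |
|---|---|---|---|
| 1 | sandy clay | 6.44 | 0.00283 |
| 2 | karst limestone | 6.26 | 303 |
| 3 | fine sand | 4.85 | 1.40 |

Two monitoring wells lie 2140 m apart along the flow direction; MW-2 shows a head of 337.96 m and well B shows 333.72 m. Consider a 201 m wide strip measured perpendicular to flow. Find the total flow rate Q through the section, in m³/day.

Flow is parallel to layering, so each bed carries its own Darcy discharge and the transmissivities add.
Σ(K_i·b_i) = 0.00283×6.44 + 303×6.26 + 1.40×4.85 = 1904 m²/day.
Hydraulic gradient i = (337.96 − 333.72) / 2140 = 4.24 / 2140 = 0.001981.
Q = Σ(K_i·b_i) · W · i = 1904 × 201 × 0.001981 = 758.1 m³/day.

758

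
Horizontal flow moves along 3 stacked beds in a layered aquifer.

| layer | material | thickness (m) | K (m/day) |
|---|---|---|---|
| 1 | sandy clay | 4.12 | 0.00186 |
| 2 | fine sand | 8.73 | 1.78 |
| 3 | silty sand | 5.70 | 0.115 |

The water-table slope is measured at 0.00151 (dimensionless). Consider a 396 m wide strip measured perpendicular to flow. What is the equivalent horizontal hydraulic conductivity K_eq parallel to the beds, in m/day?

0.873

Flow is parallel to layering, so each bed carries its own Darcy discharge and the transmissivities add.
Σ(K_i·b_i) = 0.00186×4.12 + 1.78×8.73 + 0.115×5.70 = 16.20 m²/day.
Total thickness b = 18.55 m, so K_eq = Σ(K_i·b_i)/b = 0.8735 m/day.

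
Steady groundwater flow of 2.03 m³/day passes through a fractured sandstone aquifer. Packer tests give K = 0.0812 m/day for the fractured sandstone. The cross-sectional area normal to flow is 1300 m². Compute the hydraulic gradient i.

From Q = K·A·i, i = Q / (K·A) = 2.03 / (0.08120 × 1300) = 0.01923.

0.0192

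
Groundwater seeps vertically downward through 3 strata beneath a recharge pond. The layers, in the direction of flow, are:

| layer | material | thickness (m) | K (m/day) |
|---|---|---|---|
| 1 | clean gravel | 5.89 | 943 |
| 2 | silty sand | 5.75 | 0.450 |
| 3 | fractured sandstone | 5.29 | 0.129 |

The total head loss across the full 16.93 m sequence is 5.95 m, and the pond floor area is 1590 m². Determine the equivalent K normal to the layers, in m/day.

0.315

Flow is perpendicular to layering, so the layers act in series and the equivalent K is the thickness-weighted harmonic mean.
Total thickness L = 5.89 + 5.75 + 5.29 = 16.93 m.
Σ(b_i/K_i) = 5.89/943 + 5.75/0.450 + 5.29/0.129 = 53.79 d.
K_eq = L / Σ(b_i/K_i) = 16.93 / 53.79 = 0.3147 m/day.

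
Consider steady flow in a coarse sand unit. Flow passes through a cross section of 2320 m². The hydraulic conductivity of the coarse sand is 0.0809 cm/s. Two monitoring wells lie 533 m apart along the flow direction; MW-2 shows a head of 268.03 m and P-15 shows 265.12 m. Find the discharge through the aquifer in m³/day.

885

Convert K: 0.0809 cm/s × 864 = 69.90 m/day.
Hydraulic gradient i = (268.03 − 265.12) / 533 = 2.91 / 533 = 0.005460.
Darcy's law: Q = K · A · i = 69.90 × 2320 × 0.005460 = 885.4 m³/day.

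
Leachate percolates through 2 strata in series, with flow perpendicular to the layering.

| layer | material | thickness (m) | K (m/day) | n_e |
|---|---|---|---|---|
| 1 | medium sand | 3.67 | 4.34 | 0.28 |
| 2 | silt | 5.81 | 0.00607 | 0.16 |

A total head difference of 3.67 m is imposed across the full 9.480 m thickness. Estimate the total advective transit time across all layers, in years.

1.40

With flow normal to the layers, continuity requires the same specific discharge q through every layer.
Σ(b_i/K_i) = 3.67/4.34 + 5.81/0.00607 = 958.0 d.
q = Δh / Σ(b_i/K_i) = 3.67 / 958.0 = 0.003831 m/day.
In each layer the seepage velocity is v_i = q/n_i, so the layer transit time is t_i = b_i·n_i / q:
  layer 1 (medium sand): t_1 = 3.67 × 0.28 / 0.003831 = 268.2 d
  layer 2 (silt): t_2 = 5.81 × 0.16 / 0.003831 = 242.7 d
Total t = Σ t_i = 510.9 days = 1.399 years.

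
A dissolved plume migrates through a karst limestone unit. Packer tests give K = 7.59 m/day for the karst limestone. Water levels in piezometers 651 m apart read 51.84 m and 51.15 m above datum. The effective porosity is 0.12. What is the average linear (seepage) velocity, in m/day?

0.0670

Hydraulic gradient i = (51.84 − 51.15) / 651 = 0.69 / 651 = 0.001060.
Darcy flux q = K · i = 7.590 × 0.001060 = 0.008045 m/day.
Seepage velocity v = q / n_e = 0.008045 / 0.12 = 0.06704 m/day.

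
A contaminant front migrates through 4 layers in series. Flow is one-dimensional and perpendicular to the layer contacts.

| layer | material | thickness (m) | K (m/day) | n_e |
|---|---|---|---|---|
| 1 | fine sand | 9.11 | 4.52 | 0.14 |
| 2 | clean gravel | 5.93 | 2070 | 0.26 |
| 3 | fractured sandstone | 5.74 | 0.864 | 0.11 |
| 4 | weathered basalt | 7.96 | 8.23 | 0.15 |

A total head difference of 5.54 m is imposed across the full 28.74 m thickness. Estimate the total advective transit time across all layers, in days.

8.07

With flow normal to the layers, continuity requires the same specific discharge q through every layer.
Σ(b_i/K_i) = 9.11/4.52 + 5.93/2070 + 5.74/0.864 + 7.96/8.23 = 9.629 d.
q = Δh / Σ(b_i/K_i) = 5.54 / 9.629 = 0.5753 m/day.
In each layer the seepage velocity is v_i = q/n_i, so the layer transit time is t_i = b_i·n_i / q:
  layer 1 (fine sand): t_1 = 9.11 × 0.14 / 0.5753 = 2.217 d
  layer 2 (clean gravel): t_2 = 5.93 × 0.26 / 0.5753 = 2.680 d
  layer 3 (fractured sandstone): t_3 = 5.74 × 0.11 / 0.5753 = 1.097 d
  layer 4 (weathered basalt): t_4 = 7.96 × 0.15 / 0.5753 = 2.075 d
Total t = Σ t_i = 8.069 days.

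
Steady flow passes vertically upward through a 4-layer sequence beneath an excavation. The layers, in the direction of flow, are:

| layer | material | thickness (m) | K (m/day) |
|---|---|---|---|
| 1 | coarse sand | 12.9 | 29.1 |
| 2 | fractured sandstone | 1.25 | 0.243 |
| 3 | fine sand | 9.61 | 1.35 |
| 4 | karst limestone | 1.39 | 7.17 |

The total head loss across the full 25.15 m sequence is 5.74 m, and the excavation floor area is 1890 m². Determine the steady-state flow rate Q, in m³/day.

841

Flow is perpendicular to layering, so the layers act in series and the equivalent K is the thickness-weighted harmonic mean.
Total thickness L = 12.9 + 1.25 + 9.61 + 1.39 = 25.15 m.
Σ(b_i/K_i) = 12.9/29.1 + 1.25/0.243 + 9.61/1.35 + 1.39/7.17 = 12.90 d.
K_eq = L / Σ(b_i/K_i) = 25.15 / 12.90 = 1.950 m/day.
Q = K_eq · A · (Δh/L) = 1.950 × 1890 × (5.74/25.15) = 841.0 m³/day.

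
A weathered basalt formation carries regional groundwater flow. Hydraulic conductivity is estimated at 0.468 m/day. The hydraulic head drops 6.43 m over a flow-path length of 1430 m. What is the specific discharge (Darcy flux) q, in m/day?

0.00210

Hydraulic gradient i = Δh / L = 6.43 / 1430 = 0.004497.
Specific discharge q = K · i = 0.4680 × 0.004497 = 0.002104 m/day.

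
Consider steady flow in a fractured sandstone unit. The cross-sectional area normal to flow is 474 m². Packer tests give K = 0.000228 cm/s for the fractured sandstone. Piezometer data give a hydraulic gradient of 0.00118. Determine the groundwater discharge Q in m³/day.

0.110

Convert K: 0.000228 cm/s × 864 = 0.1970 m/day.
Hydraulic gradient i = 0.00118.
Darcy's law: Q = K · A · i = 0.1970 × 474.0 × 0.001180 = 0.1102 m³/day.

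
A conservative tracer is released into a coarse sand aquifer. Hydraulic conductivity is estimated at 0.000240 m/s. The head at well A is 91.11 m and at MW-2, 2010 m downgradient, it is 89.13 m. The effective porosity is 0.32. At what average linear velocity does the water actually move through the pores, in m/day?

0.0638

Convert K: 0.000240 m/s × 86400 = 20.74 m/day.
Hydraulic gradient i = (91.11 − 89.13) / 2010 = 1.98 / 2010 = 0.0009851.
Darcy flux q = K · i = 20.74 × 0.0009851 = 0.02043 m/day.
Seepage velocity v = q / n_e = 0.02043 / 0.32 = 0.06383 m/day.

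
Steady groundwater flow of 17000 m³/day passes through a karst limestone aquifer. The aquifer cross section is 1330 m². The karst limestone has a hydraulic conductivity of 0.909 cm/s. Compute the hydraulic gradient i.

0.0163

Convert K: 0.909 cm/s × 864 = 785.4 m/day.
From Q = K·A·i, i = Q / (K·A) = 17000 / (785.4 × 1330) = 0.01627.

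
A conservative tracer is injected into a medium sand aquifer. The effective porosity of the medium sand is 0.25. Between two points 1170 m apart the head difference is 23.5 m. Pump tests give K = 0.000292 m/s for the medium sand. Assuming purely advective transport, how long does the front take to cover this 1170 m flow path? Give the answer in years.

1.58

Convert K: 0.000292 m/s × 86400 = 25.23 m/day.
Hydraulic gradient i = Δh / L = 23.5 / 1170 = 0.02009.
Darcy flux q = K · i = 25.23 × 0.02009 = 0.5067 m/day.
Seepage velocity v = q / n_e = 0.5067 / 0.25 = 2.027 m/day.
Travel time t = L / v = 1170 / 2.027 = 577.2 days = 1.580 years.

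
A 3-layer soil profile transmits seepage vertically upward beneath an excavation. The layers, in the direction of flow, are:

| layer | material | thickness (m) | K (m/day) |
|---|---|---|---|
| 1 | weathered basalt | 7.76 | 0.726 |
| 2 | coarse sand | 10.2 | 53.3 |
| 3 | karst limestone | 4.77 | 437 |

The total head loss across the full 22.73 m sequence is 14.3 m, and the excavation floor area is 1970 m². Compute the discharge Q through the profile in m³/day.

Flow is perpendicular to layering, so the layers act in series and the equivalent K is the thickness-weighted harmonic mean.
Total thickness L = 7.76 + 10.2 + 4.77 = 22.73 m.
Σ(b_i/K_i) = 7.76/0.726 + 10.2/53.3 + 4.77/437 = 10.89 d.
K_eq = L / Σ(b_i/K_i) = 22.73 / 10.89 = 2.087 m/day.
Q = K_eq · A · (Δh/L) = 2.087 × 1970 × (14.3/22.73) = 2587 m³/day.

2590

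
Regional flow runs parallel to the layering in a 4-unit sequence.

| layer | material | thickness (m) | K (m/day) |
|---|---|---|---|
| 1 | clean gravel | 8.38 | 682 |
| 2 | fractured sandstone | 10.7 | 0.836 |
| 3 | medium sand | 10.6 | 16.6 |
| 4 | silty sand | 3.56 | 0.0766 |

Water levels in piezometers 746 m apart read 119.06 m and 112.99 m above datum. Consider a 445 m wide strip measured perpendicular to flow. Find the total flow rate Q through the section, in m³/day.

Flow is parallel to layering, so each bed carries its own Darcy discharge and the transmissivities add.
Σ(K_i·b_i) = 682×8.38 + 0.836×10.7 + 16.6×10.6 + 0.0766×3.56 = 5900 m²/day.
Hydraulic gradient i = (119.06 − 112.99) / 746 = 6.07 / 746 = 0.008137.
Q = Σ(K_i·b_i) · W · i = 5900 × 445 × 0.008137 = 21364 m³/day.

21400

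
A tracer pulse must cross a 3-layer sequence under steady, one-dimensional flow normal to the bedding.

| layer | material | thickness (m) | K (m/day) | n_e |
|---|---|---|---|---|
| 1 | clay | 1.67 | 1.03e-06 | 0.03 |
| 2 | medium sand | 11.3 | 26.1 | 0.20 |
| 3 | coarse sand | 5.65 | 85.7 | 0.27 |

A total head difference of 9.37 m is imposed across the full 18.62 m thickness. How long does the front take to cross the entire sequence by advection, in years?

1820

With flow normal to the layers, continuity requires the same specific discharge q through every layer.
Σ(b_i/K_i) = 1.67/1.03e-06 + 11.3/26.1 + 5.65/85.7 = 1.621e+06 d.
q = Δh / Σ(b_i/K_i) = 9.37 / 1.621e+06 = 5.779e-06 m/day.
In each layer the seepage velocity is v_i = q/n_i, so the layer transit time is t_i = b_i·n_i / q:
  layer 1 (clay): t_1 = 1.67 × 0.03 / 5.779e-06 = 8669 d
  layer 2 (medium sand): t_2 = 11.3 × 0.20 / 5.779e-06 = 3.911e+05 d
  layer 3 (coarse sand): t_3 = 5.65 × 0.27 / 5.779e-06 = 2.640e+05 d
Total t = Σ t_i = 6.637e+05 days = 1817 years.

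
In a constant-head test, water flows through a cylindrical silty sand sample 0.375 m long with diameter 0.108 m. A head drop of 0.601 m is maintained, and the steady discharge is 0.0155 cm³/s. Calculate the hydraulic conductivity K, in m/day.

Cross-sectional area A = π·(d/2)² = π × (0.108/2)² = 0.009161 m².
Convert discharge: 0.0155 cm³/s = 1.550e-08 m³/s.
Darcy's law rearranged: K = Q·L / (A·Δh) = 1.550e-08 × 0.375 / (0.009161 × 0.601) = 1.056e-06 m/s = 0.09121 m/day.

0.0912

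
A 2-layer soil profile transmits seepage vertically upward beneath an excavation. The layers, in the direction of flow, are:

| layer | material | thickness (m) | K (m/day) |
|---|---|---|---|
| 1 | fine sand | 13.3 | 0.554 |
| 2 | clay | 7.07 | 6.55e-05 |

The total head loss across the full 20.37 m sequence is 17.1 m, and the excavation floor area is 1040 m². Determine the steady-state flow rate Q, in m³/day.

Flow is perpendicular to layering, so the layers act in series and the equivalent K is the thickness-weighted harmonic mean.
Total thickness L = 13.3 + 7.07 = 20.37 m.
Σ(b_i/K_i) = 13.3/0.554 + 7.07/6.55e-05 = 1.080e+05 d.
K_eq = L / Σ(b_i/K_i) = 20.37 / 1.080e+05 = 0.0001887 m/day.
Q = K_eq · A · (Δh/L) = 0.0001887 × 1040 × (17.1/20.37) = 0.1647 m³/day.

0.165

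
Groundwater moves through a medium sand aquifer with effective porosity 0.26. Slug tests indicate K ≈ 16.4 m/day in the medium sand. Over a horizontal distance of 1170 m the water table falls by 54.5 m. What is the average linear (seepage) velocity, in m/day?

2.94

Hydraulic gradient i = Δh / L = 54.5 / 1170 = 0.04658.
Darcy flux q = K · i = 16.40 × 0.04658 = 0.7639 m/day.
Seepage velocity v = q / n_e = 0.7639 / 0.26 = 2.938 m/day.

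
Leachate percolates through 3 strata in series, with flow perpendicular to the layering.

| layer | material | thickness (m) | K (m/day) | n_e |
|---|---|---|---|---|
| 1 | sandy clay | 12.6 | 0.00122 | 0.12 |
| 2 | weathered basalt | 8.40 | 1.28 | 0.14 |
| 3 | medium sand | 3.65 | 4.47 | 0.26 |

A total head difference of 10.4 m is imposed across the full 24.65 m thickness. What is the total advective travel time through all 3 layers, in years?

9.90

With flow normal to the layers, continuity requires the same specific discharge q through every layer.
Σ(b_i/K_i) = 12.6/0.00122 + 8.40/1.28 + 3.65/4.47 = 10335 d.
q = Δh / Σ(b_i/K_i) = 10.4 / 10335 = 0.001006 m/day.
In each layer the seepage velocity is v_i = q/n_i, so the layer transit time is t_i = b_i·n_i / q:
  layer 1 (sandy clay): t_1 = 12.6 × 0.12 / 0.001006 = 1503 d
  layer 2 (weathered basalt): t_2 = 8.40 × 0.14 / 0.001006 = 1169 d
  layer 3 (medium sand): t_3 = 3.65 × 0.26 / 0.001006 = 943.1 d
Total t = Σ t_i = 3614 days = 9.896 years.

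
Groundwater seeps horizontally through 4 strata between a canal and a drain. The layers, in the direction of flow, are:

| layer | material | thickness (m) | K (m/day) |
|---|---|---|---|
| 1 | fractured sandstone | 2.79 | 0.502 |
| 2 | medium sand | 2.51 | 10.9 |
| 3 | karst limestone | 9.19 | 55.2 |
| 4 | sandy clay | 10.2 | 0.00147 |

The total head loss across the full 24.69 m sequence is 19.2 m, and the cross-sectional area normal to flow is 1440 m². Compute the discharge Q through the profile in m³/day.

Flow is perpendicular to layering, so the layers act in series and the equivalent K is the thickness-weighted harmonic mean.
Total thickness L = 2.79 + 2.51 + 9.19 + 10.2 = 24.69 m.
Σ(b_i/K_i) = 2.79/0.502 + 2.51/10.9 + 9.19/55.2 + 10.2/0.00147 = 6945 d.
K_eq = L / Σ(b_i/K_i) = 24.69 / 6945 = 0.003555 m/day.
Q = K_eq · A · (Δh/L) = 0.003555 × 1440 × (19.2/24.69) = 3.981 m³/day.

3.98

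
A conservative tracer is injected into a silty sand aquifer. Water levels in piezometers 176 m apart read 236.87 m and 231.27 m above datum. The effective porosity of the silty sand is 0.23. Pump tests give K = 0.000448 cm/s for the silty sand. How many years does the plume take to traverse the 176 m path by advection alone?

9.00

Convert K: 0.000448 cm/s × 864 = 0.3871 m/day.
Hydraulic gradient i = (236.87 − 231.27) / 176 = 5.6 / 176 = 0.03182.
Darcy flux q = K · i = 0.3871 × 0.03182 = 0.01232 m/day.
Seepage velocity v = q / n_e = 0.01232 / 0.23 = 0.05355 m/day.
Travel time t = L / v = 176 / 0.05355 = 3287 days = 8.999 years.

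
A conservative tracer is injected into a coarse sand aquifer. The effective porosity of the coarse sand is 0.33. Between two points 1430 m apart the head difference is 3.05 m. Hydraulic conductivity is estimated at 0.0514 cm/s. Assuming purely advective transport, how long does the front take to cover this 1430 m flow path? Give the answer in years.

Convert K: 0.0514 cm/s × 864 = 44.41 m/day.
Hydraulic gradient i = Δh / L = 3.05 / 1430 = 0.002133.
Darcy flux q = K · i = 44.41 × 0.002133 = 0.09472 m/day.
Seepage velocity v = q / n_e = 0.09472 / 0.33 = 0.2870 m/day.
Travel time t = L / v = 1430 / 0.2870 = 4982 days = 13.64 years.

13.6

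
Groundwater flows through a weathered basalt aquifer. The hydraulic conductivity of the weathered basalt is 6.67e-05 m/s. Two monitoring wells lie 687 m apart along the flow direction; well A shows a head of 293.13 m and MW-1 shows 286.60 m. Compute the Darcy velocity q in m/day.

Convert K: 6.67e-05 m/s × 86400 = 5.763 m/day.
Hydraulic gradient i = (293.13 − 286.60) / 687 = 6.53 / 687 = 0.009505.
Specific discharge q = K · i = 5.763 × 0.009505 = 0.05478 m/day.

0.0548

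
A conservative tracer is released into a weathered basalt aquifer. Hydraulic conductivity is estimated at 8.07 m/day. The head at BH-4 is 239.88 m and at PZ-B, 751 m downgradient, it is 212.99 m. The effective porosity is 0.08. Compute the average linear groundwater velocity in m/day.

3.61

Hydraulic gradient i = (239.88 − 212.99) / 751 = 26.89 / 751 = 0.03581.
Darcy flux q = K · i = 8.070 × 0.03581 = 0.2890 m/day.
Seepage velocity v = q / n_e = 0.2890 / 0.08 = 3.612 m/day.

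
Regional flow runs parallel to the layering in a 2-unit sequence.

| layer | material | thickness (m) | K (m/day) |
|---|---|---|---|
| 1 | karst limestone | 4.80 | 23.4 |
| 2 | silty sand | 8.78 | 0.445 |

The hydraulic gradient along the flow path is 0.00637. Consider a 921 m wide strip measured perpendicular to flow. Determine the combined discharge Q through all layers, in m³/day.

682

Flow is parallel to layering, so each bed carries its own Darcy discharge and the transmissivities add.
Σ(K_i·b_i) = 23.4×4.80 + 0.445×8.78 = 116.2 m²/day.
Hydraulic gradient i = 0.00637.
Q = Σ(K_i·b_i) · W · i = 116.2 × 921 × 0.006370 = 681.9 m³/day.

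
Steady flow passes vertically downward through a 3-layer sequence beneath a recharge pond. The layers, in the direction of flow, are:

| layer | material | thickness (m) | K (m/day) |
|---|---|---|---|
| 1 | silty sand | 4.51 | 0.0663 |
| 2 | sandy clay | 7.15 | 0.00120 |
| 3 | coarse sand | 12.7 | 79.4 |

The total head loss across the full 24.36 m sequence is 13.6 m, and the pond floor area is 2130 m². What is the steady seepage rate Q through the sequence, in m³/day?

Flow is perpendicular to layering, so the layers act in series and the equivalent K is the thickness-weighted harmonic mean.
Total thickness L = 4.51 + 7.15 + 12.7 = 24.36 m.
Σ(b_i/K_i) = 4.51/0.0663 + 7.15/0.00120 + 12.7/79.4 = 6027 d.
K_eq = L / Σ(b_i/K_i) = 24.36 / 6027 = 0.004042 m/day.
Q = K_eq · A · (Δh/L) = 0.004042 × 2130 × (13.6/24.36) = 4.807 m³/day.

4.81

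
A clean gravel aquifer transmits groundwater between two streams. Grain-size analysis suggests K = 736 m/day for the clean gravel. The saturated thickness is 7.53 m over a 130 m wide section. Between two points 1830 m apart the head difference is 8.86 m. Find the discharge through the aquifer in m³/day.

Cross-sectional area A = 130 × 7.53 = 978.9 m².
Hydraulic gradient i = Δh / L = 8.86 / 1830 = 0.004842.
Darcy's law: Q = K · A · i = 736.0 × 978.9 × 0.004842 = 3488 m³/day.

3490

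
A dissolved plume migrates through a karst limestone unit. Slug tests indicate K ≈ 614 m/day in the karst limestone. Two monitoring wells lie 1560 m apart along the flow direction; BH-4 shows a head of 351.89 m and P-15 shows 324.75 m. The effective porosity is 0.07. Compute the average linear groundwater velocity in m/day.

153

Hydraulic gradient i = (351.89 − 324.75) / 1560 = 27.14 / 1560 = 0.01740.
Darcy flux q = K · i = 614.0 × 0.01740 = 10.68 m/day.
Seepage velocity v = q / n_e = 10.68 / 0.07 = 152.6 m/day.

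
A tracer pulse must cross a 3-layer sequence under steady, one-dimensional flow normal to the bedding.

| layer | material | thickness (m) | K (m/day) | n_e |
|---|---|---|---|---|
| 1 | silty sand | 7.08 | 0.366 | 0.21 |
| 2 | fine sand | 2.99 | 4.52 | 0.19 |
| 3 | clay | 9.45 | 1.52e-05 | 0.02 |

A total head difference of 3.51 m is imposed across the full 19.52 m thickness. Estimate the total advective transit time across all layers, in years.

With flow normal to the layers, continuity requires the same specific discharge q through every layer.
Σ(b_i/K_i) = 7.08/0.366 + 2.99/4.52 + 9.45/1.52e-05 = 6.217e+05 d.
q = Δh / Σ(b_i/K_i) = 3.51 / 6.217e+05 = 5.646e-06 m/day.
In each layer the seepage velocity is v_i = q/n_i, so the layer transit time is t_i = b_i·n_i / q:
  layer 1 (silty sand): t_1 = 7.08 × 0.21 / 5.646e-06 = 2.634e+05 d
  layer 2 (fine sand): t_2 = 2.99 × 0.19 / 5.646e-06 = 1.006e+05 d
  layer 3 (clay): t_3 = 9.45 × 0.02 / 5.646e-06 = 33478 d
Total t = Σ t_i = 3.975e+05 days = 1088 years.

1090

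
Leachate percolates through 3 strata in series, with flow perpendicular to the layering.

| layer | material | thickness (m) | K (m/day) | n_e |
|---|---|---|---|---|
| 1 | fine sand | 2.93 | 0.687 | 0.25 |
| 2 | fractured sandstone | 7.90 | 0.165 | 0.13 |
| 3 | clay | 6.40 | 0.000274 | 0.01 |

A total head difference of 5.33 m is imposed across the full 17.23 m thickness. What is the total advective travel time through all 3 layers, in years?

With flow normal to the layers, continuity requires the same specific discharge q through every layer.
Σ(b_i/K_i) = 2.93/0.687 + 7.90/0.165 + 6.40/0.000274 = 23410 d.
q = Δh / Σ(b_i/K_i) = 5.33 / 23410 = 0.0002277 m/day.
In each layer the seepage velocity is v_i = q/n_i, so the layer transit time is t_i = b_i·n_i / q:
  layer 1 (fine sand): t_1 = 2.93 × 0.25 / 0.0002277 = 3217 d
  layer 2 (fractured sandstone): t_2 = 7.90 × 0.13 / 0.0002277 = 4511 d
  layer 3 (clay): t_3 = 6.40 × 0.01 / 0.0002277 = 281.1 d
Total t = Σ t_i = 8009 days = 21.93 years.

21.9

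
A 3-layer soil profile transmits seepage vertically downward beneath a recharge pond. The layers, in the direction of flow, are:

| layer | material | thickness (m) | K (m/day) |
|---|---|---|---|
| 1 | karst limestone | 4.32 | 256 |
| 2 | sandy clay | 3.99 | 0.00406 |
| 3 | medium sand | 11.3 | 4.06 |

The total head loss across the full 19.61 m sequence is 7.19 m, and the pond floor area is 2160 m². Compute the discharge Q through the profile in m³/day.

Flow is perpendicular to layering, so the layers act in series and the equivalent K is the thickness-weighted harmonic mean.
Total thickness L = 4.32 + 3.99 + 11.3 = 19.61 m.
Σ(b_i/K_i) = 4.32/256 + 3.99/0.00406 + 11.3/4.06 = 985.6 d.
K_eq = L / Σ(b_i/K_i) = 19.61 / 985.6 = 0.01990 m/day.
Q = K_eq · A · (Δh/L) = 0.01990 × 2160 × (7.19/19.61) = 15.76 m³/day.

15.8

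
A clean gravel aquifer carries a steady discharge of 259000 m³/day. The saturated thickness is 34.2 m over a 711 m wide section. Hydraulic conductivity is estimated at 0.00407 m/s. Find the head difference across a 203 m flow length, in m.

Convert K: 0.00407 m/s × 86400 = 351.6 m/day.
Cross-sectional area A = 711 × 34.2 = 24316 m².
From Q = K·A·i, i = Q / (K·A) = 259000 / (351.6 × 24316) = 0.03029.
Head loss Δh = i · L = 0.03029 × 203 = 6.149 m.

6.15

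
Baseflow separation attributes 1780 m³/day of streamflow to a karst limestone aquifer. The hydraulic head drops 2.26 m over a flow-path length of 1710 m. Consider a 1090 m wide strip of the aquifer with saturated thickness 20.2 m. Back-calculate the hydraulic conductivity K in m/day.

Cross-sectional area A = 1090 × 20.2 = 22018 m².
Hydraulic gradient i = Δh / L = 2.26 / 1710 = 0.001322.
From Q = K·A·i, K = Q / (A·i) = 1780 / (22018 × 0.001322) = 61.17 m/day.

61.2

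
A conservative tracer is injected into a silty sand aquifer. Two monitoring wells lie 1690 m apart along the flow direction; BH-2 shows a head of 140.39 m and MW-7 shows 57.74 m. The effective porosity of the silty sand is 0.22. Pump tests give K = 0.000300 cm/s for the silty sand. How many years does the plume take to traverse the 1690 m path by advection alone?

Convert K: 0.000300 cm/s × 864 = 0.2592 m/day.
Hydraulic gradient i = (140.39 − 57.74) / 1690 = 82.65 / 1690 = 0.04891.
Darcy flux q = K · i = 0.2592 × 0.04891 = 0.01268 m/day.
Seepage velocity v = q / n_e = 0.01268 / 0.22 = 0.05762 m/day.
Travel time t = L / v = 1690 / 0.05762 = 29330 days = 80.30 years.

80.3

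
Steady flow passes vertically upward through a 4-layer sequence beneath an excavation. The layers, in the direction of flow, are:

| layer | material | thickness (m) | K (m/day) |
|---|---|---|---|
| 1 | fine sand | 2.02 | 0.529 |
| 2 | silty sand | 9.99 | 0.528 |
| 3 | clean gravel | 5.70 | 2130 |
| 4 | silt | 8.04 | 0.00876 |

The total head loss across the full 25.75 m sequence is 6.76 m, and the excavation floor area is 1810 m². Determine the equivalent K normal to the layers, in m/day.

0.0274

Flow is perpendicular to layering, so the layers act in series and the equivalent K is the thickness-weighted harmonic mean.
Total thickness L = 2.02 + 9.99 + 5.70 + 8.04 = 25.75 m.
Σ(b_i/K_i) = 2.02/0.529 + 9.99/0.528 + 5.70/2130 + 8.04/0.00876 = 940.5 d.
K_eq = L / Σ(b_i/K_i) = 25.75 / 940.5 = 0.02738 m/day.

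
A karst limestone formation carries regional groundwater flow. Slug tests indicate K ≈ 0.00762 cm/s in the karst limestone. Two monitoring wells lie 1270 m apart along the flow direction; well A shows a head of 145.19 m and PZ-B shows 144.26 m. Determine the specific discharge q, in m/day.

0.00482

Convert K: 0.00762 cm/s × 864 = 6.584 m/day.
Hydraulic gradient i = (145.19 − 144.26) / 1270 = 0.93 / 1270 = 0.0007323.
Specific discharge q = K · i = 6.584 × 0.0007323 = 0.004821 m/day.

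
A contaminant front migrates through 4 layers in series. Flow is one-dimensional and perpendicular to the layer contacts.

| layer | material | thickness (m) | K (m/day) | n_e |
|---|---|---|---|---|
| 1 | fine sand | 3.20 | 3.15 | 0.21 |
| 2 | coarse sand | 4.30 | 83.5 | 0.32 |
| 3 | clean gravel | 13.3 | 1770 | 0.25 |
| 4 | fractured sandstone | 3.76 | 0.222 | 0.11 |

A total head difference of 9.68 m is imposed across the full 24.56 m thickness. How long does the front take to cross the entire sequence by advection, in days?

With flow normal to the layers, continuity requires the same specific discharge q through every layer.
Σ(b_i/K_i) = 3.20/3.15 + 4.30/83.5 + 13.3/1770 + 3.76/0.222 = 18.01 d.
q = Δh / Σ(b_i/K_i) = 9.68 / 18.01 = 0.5374 m/day.
In each layer the seepage velocity is v_i = q/n_i, so the layer transit time is t_i = b_i·n_i / q:
  layer 1 (fine sand): t_1 = 3.20 × 0.21 / 0.5374 = 1.250 d
  layer 2 (coarse sand): t_2 = 4.30 × 0.32 / 0.5374 = 2.560 d
  layer 3 (clean gravel): t_3 = 13.3 × 0.25 / 0.5374 = 6.187 d
  layer 4 (fractured sandstone): t_4 = 3.76 × 0.11 / 0.5374 = 0.7696 d
Total t = Σ t_i = 10.77 days.

10.8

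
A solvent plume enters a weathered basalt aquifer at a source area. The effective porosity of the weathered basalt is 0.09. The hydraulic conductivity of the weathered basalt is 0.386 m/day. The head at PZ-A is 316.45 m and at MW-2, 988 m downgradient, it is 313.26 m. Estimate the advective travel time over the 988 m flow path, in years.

Hydraulic gradient i = (316.45 − 313.26) / 988 = 3.19 / 988 = 0.003229.
Darcy flux q = K · i = 0.3860 × 0.003229 = 0.001246 m/day.
Seepage velocity v = q / n_e = 0.001246 / 0.09 = 0.01385 m/day.
Travel time t = L / v = 988 / 0.01385 = 71347 days = 195.3 years.

195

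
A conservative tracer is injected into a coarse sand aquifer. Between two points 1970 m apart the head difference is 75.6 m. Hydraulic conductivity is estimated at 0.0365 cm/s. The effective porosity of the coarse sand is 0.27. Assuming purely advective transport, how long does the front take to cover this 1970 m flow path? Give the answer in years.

1.20

Convert K: 0.0365 cm/s × 864 = 31.54 m/day.
Hydraulic gradient i = Δh / L = 75.6 / 1970 = 0.03838.
Darcy flux q = K · i = 31.54 × 0.03838 = 1.210 m/day.
Seepage velocity v = q / n_e = 1.210 / 0.27 = 4.482 m/day.
Travel time t = L / v = 1970 / 4.482 = 439.5 days = 1.203 years.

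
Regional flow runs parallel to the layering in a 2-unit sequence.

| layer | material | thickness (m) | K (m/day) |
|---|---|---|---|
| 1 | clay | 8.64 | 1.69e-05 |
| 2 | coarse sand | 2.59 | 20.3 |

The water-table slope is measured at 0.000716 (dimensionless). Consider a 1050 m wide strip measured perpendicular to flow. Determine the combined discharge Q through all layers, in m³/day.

Flow is parallel to layering, so each bed carries its own Darcy discharge and the transmissivities add.
Σ(K_i·b_i) = 1.69e-05×8.64 + 20.3×2.59 = 52.58 m²/day.
Hydraulic gradient i = 0.000716.
Q = Σ(K_i·b_i) · W · i = 52.58 × 1050 × 0.0007160 = 39.53 m³/day.

39.5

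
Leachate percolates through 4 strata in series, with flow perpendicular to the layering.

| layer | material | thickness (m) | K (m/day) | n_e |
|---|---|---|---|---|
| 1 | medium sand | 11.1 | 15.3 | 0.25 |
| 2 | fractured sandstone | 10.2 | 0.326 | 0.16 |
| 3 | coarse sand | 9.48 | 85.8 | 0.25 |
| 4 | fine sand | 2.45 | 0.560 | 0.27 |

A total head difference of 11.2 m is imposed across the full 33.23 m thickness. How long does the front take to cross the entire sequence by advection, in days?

With flow normal to the layers, continuity requires the same specific discharge q through every layer.
Σ(b_i/K_i) = 11.1/15.3 + 10.2/0.326 + 9.48/85.8 + 2.45/0.560 = 36.50 d.
q = Δh / Σ(b_i/K_i) = 11.2 / 36.50 = 0.3069 m/day.
In each layer the seepage velocity is v_i = q/n_i, so the layer transit time is t_i = b_i·n_i / q:
  layer 1 (medium sand): t_1 = 11.1 × 0.25 / 0.3069 = 9.043 d
  layer 2 (fractured sandstone): t_2 = 10.2 × 0.16 / 0.3069 = 5.318 d
  layer 3 (coarse sand): t_3 = 9.48 × 0.25 / 0.3069 = 7.724 d
  layer 4 (fine sand): t_4 = 2.45 × 0.27 / 0.3069 = 2.156 d
Total t = Σ t_i = 24.24 days.

24.2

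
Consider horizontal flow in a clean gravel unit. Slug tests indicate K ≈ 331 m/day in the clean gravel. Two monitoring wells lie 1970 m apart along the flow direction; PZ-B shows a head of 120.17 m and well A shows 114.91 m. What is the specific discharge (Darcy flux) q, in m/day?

0.884

Hydraulic gradient i = (120.17 − 114.91) / 1970 = 5.26 / 1970 = 0.002670.
Specific discharge q = K · i = 331.0 × 0.002670 = 0.8838 m/day.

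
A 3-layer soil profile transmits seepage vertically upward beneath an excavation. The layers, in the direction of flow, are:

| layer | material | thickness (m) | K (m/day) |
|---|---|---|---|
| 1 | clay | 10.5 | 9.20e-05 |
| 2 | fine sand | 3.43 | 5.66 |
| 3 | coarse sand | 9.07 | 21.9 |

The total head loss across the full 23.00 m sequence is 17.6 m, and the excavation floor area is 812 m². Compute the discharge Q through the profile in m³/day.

Flow is perpendicular to layering, so the layers act in series and the equivalent K is the thickness-weighted harmonic mean.
Total thickness L = 10.5 + 3.43 + 9.07 = 23.00 m.
Σ(b_i/K_i) = 10.5/9.20e-05 + 3.43/5.66 + 9.07/21.9 = 1.141e+05 d.
K_eq = L / Σ(b_i/K_i) = 23.00 / 1.141e+05 = 0.0002015 m/day.
Q = K_eq · A · (Δh/L) = 0.0002015 × 812 × (17.6/23.00) = 0.1252 m³/day.

0.125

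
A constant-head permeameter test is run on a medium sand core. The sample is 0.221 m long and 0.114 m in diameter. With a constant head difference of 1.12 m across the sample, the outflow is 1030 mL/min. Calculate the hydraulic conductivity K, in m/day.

Cross-sectional area A = π·(d/2)² = π × (0.114/2)² = 0.01021 m².
Convert discharge: 1030 mL/min = 1.717e-05 m³/s.
Darcy's law rearranged: K = Q·L / (A·Δh) = 1.717e-05 × 0.221 / (0.01021 × 1.12) = 0.0003319 m/s = 28.67 m/day.

28.7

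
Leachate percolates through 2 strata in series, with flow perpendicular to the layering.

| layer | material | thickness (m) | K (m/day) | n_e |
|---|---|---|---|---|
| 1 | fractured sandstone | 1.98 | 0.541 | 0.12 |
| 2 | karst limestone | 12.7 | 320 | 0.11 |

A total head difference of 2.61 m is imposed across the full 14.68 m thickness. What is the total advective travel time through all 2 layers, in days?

2.32

With flow normal to the layers, continuity requires the same specific discharge q through every layer.
Σ(b_i/K_i) = 1.98/0.541 + 12.7/320 = 3.700 d.
q = Δh / Σ(b_i/K_i) = 2.61 / 3.700 = 0.7055 m/day.
In each layer the seepage velocity is v_i = q/n_i, so the layer transit time is t_i = b_i·n_i / q:
  layer 1 (fractured sandstone): t_1 = 1.98 × 0.12 / 0.7055 = 0.3368 d
  layer 2 (karst limestone): t_2 = 12.7 × 0.11 / 0.7055 = 1.980 d
Total t = Σ t_i = 2.317 days.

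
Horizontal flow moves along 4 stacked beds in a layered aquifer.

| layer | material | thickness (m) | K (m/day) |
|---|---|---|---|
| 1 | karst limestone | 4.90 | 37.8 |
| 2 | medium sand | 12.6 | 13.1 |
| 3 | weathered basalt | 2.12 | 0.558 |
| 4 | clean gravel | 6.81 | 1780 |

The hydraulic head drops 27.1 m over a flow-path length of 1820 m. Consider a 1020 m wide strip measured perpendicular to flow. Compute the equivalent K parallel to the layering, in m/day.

472

Flow is parallel to layering, so each bed carries its own Darcy discharge and the transmissivities add.
Σ(K_i·b_i) = 37.8×4.90 + 13.1×12.6 + 0.558×2.12 + 1780×6.81 = 12473 m²/day.
Total thickness b = 26.43 m, so K_eq = Σ(K_i·b_i)/b = 471.9 m/day.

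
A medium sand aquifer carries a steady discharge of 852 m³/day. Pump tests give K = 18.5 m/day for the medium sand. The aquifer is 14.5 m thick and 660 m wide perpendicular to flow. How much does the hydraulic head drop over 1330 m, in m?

6.40

Cross-sectional area A = 660 × 14.5 = 9570 m².
From Q = K·A·i, i = Q / (K·A) = 852 / (18.50 × 9570) = 0.004812.
Head loss Δh = i · L = 0.004812 × 1330 = 6.400 m.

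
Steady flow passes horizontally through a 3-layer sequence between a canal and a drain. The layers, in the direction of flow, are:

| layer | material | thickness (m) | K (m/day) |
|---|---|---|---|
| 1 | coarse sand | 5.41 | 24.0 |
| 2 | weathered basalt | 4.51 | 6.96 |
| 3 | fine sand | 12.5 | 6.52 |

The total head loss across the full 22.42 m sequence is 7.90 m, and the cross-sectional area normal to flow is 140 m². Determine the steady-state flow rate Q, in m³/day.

396

Flow is perpendicular to layering, so the layers act in series and the equivalent K is the thickness-weighted harmonic mean.
Total thickness L = 5.41 + 4.51 + 12.5 = 22.42 m.
Σ(b_i/K_i) = 5.41/24.0 + 4.51/6.96 + 12.5/6.52 = 2.791 d.
K_eq = L / Σ(b_i/K_i) = 22.42 / 2.791 = 8.034 m/day.
Q = K_eq · A · (Δh/L) = 8.034 × 140 × (7.90/22.42) = 396.3 m³/day.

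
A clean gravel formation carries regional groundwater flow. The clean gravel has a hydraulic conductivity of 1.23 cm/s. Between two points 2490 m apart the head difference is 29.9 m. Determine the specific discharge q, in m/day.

Convert K: 1.23 cm/s × 864 = 1063 m/day.
Hydraulic gradient i = Δh / L = 29.9 / 2490 = 0.01201.
Specific discharge q = K · i = 1063 × 0.01201 = 12.76 m/day.

12.8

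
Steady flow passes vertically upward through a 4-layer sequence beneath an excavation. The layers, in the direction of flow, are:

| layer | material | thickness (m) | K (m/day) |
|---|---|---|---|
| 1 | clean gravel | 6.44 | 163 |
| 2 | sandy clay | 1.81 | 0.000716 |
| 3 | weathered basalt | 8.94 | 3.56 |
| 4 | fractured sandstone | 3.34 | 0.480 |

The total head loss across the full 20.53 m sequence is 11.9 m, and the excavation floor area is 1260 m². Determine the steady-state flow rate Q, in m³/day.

5.91

Flow is perpendicular to layering, so the layers act in series and the equivalent K is the thickness-weighted harmonic mean.
Total thickness L = 6.44 + 1.81 + 8.94 + 3.34 = 20.53 m.
Σ(b_i/K_i) = 6.44/163 + 1.81/0.000716 + 8.94/3.56 + 3.34/0.480 = 2537 d.
K_eq = L / Σ(b_i/K_i) = 20.53 / 2537 = 0.008091 m/day.
Q = K_eq · A · (Δh/L) = 0.008091 × 1260 × (11.9/20.53) = 5.909 m³/day.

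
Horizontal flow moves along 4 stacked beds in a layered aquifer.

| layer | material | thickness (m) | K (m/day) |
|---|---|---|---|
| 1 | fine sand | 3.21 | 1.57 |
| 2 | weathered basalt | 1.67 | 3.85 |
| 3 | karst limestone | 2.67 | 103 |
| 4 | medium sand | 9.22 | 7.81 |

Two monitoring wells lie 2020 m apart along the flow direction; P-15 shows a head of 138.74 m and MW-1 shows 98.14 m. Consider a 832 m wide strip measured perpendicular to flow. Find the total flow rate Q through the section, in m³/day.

5990

Flow is parallel to layering, so each bed carries its own Darcy discharge and the transmissivities add.
Σ(K_i·b_i) = 1.57×3.21 + 3.85×1.67 + 103×2.67 + 7.81×9.22 = 358.5 m²/day.
Hydraulic gradient i = (138.74 − 98.14) / 2020 = 40.6 / 2020 = 0.02010.
Q = Σ(K_i·b_i) · W · i = 358.5 × 832 × 0.02010 = 5995 m³/day.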